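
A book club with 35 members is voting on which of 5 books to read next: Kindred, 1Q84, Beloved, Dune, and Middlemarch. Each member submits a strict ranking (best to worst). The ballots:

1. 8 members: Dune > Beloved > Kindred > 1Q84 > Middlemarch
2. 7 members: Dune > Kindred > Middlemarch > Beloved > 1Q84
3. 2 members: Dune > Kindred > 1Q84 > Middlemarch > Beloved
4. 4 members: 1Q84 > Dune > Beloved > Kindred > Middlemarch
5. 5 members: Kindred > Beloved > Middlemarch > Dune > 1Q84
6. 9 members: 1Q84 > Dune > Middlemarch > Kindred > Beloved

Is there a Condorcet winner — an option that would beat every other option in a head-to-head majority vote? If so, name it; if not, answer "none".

Dune vs Kindred: 30–5 for Dune.
Dune vs 1Q84: 22–13 for Dune.
Dune vs Beloved: 30–5 for Dune.
Dune vs Middlemarch: 30–5 for Dune.
Dune beats every other option head-to-head.

Dune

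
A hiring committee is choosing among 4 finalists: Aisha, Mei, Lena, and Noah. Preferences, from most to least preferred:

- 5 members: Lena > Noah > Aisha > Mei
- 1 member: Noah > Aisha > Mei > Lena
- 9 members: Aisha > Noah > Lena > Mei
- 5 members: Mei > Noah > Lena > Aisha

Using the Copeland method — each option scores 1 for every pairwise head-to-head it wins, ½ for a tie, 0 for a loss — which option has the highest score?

Aisha: beats Mei; ties Lena; loses to Noah → score 1.5.
Mei: loses to Aisha, Lena, and Noah → score 0.
Lena: beats Mei; ties Aisha; loses to Noah → score 1.5.
Noah: beats Aisha, Mei, and Lena → score 3.
Noah has the best pairwise record.

Noah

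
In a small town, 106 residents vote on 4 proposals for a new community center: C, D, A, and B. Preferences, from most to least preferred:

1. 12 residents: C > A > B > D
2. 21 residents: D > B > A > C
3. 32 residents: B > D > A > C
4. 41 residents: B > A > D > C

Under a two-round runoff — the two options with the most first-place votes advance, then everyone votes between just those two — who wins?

B

Round 1 first-place votes: C 12, D 21, A 0, B 73.
B and D advance.
Runoff: B is preferred to D by 85 voters; D by 21.
B wins the runoff.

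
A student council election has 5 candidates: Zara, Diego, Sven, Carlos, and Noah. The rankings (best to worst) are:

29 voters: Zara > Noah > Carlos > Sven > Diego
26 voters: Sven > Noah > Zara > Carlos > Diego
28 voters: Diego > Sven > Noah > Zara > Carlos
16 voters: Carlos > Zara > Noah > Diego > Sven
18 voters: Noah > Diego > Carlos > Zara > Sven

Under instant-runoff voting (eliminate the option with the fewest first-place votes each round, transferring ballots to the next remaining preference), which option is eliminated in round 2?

Round 1: Zara 29, Diego 28, Sven 26, Carlos 16, Noah 18. Eliminate Carlos.
Round 2: Zara 45, Diego 28, Sven 26, Noah 18. Eliminate Noah.

Noah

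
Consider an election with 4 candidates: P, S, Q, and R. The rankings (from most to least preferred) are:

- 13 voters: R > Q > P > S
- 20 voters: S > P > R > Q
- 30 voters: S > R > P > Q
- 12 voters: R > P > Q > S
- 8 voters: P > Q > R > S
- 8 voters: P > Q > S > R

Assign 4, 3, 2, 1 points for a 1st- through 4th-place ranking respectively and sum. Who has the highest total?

R

P: 13·2 + 20·3 + 30·2 + 12·3 + 8·4 + 8·4 = 246
S: 13·1 + 20·4 + 30·4 + 12·1 + 8·1 + 8·2 = 249
Q: 13·3 + 20·1 + 30·1 + 12·2 + 8·3 + 8·3 = 161
R: 13·4 + 20·2 + 30·3 + 12·4 + 8·2 + 8·1 = 254
R has the highest Borda score (254).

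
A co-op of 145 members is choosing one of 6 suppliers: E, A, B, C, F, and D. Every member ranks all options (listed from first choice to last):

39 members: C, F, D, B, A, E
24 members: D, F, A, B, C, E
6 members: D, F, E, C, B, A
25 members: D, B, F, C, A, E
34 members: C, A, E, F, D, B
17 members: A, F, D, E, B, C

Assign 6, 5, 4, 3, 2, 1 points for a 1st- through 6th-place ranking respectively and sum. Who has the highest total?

E: 39·1 + 24·1 + 6·4 + 25·1 + 34·4 + 17·3 = 299
A: 39·2 + 24·4 + 6·1 + 25·2 + 34·5 + 17·6 = 502
B: 39·3 + 24·3 + 6·2 + 25·5 + 34·1 + 17·2 = 394
C: 39·6 + 24·2 + 6·3 + 25·3 + 34·6 + 17·1 = 596
F: 39·5 + 24·5 + 6·5 + 25·4 + 34·3 + 17·5 = 632
D: 39·4 + 24·6 + 6·6 + 25·6 + 34·2 + 17·4 = 622
F has the highest Borda score (632).

F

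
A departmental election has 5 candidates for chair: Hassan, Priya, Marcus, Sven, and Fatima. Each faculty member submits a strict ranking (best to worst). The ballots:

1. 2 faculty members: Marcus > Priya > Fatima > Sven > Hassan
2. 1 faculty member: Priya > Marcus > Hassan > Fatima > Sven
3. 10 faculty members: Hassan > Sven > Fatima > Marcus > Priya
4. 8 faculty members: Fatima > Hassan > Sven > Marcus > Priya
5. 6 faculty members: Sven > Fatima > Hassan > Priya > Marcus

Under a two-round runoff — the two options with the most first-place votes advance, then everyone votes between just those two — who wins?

Fatima

Round 1 first-place votes: Hassan 10, Priya 1, Marcus 2, Sven 6, Fatima 8.
Hassan and Fatima advance.
Runoff: Hassan is preferred to Fatima by 11 voters; Fatima by 16.
Fatima wins the runoff.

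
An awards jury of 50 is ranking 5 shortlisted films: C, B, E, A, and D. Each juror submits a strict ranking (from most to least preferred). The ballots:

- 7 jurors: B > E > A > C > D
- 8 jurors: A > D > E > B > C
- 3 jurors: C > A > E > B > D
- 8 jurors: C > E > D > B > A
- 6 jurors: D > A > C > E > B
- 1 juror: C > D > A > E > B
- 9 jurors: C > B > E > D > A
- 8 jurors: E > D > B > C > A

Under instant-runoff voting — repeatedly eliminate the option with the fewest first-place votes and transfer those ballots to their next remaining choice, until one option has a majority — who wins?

Round 1: C 21, B 7, E 8, A 8, D 6. Eliminate D.
Round 2: C 21, B 7, E 8, A 14. Eliminate B.
Round 3: C 21, E 15, A 14. Eliminate A.
Round 4: C 27, E 23. C has a majority.

C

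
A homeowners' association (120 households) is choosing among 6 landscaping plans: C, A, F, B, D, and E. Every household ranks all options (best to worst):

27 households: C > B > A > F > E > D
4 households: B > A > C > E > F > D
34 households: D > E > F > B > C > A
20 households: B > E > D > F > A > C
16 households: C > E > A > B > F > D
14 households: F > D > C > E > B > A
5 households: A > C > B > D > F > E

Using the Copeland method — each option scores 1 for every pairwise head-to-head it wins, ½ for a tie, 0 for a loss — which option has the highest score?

E

C: beats A, B, and E; loses to F and D → score 3.
A: loses to C, F, B, D, and E → score 0.
F: beats C, A, and D; loses to B and E → score 3.
B: beats A, F, and D; loses to C and E → score 3.
D: beats C and A; loses to F, B, and E → score 2.
E: beats A, F, B, and D; loses to C → score 4.
E has the best pairwise record.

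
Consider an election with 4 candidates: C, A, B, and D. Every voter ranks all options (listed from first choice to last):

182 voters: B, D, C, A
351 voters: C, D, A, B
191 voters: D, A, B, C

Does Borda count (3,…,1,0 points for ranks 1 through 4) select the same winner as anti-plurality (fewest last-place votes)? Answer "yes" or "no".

yes

Borda — scores: C 1235, A 733, B 737, D 1639. Winner: D.
Anti-plurality — last-place votes: C 191, A 182, B 351, D 0. Winner: D.
The two methods agree.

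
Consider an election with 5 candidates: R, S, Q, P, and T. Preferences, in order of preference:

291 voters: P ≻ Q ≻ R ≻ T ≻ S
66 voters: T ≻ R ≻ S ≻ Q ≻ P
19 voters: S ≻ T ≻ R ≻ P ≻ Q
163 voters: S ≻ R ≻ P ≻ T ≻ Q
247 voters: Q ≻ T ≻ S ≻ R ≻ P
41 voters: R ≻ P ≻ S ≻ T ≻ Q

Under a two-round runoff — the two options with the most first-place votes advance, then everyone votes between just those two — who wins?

Round 1 first-place votes: R 41, S 182, Q 247, P 291, T 66.
P and Q advance.
Runoff: P is preferred to Q by 514 voters; Q by 313.
P wins the runoff.

P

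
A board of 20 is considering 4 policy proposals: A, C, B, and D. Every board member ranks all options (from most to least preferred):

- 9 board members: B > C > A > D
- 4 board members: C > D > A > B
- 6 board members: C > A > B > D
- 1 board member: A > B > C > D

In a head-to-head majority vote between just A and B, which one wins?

A

Voters preferring A to B: 11; preferring B to A: 9.
A wins the head-to-head.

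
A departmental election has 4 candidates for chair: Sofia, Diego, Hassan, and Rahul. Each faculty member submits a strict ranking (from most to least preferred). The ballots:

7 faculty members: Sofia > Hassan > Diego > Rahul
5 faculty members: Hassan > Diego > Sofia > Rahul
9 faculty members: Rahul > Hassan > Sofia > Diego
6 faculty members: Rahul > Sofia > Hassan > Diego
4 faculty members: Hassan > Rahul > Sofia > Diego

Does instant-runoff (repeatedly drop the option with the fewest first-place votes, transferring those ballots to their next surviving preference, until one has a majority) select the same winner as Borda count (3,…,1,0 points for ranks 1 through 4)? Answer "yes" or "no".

Instant-runoff — R1 Sofia 7, Diego 0, Hassan 9, Rahul 15 (Diego out); R2 Sofia 7, Hassan 9, Rahul 15 (Sofia out); R3 Hassan 16, Rahul 15 (Hassan winner). Winner: Hassan.
Borda — scores: Sofia 51, Diego 17, Hassan 65, Rahul 53. Winner: Hassan.
The two methods agree.

yes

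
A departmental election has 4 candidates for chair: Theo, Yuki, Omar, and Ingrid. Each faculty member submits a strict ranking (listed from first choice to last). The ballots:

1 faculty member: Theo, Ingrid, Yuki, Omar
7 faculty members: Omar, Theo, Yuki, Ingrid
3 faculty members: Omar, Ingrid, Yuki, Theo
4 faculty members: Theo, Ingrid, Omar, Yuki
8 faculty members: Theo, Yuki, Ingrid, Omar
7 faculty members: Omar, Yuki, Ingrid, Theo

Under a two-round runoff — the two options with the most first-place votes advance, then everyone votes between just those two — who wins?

Omar

Round 1 first-place votes: Theo 13, Yuki 0, Omar 17, Ingrid 0.
Omar and Theo advance.
Runoff: Omar is preferred to Theo by 17 voters; Theo by 13.
Omar wins the runoff.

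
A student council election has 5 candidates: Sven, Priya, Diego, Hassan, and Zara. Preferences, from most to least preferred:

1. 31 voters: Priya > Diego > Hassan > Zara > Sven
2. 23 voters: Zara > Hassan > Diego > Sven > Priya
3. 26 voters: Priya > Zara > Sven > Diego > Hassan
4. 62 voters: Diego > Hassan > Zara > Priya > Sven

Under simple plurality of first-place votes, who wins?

First-place votes: Sven 0, Priya 57, Diego 62, Hassan 0, Zara 23.
Diego has the most first-place votes.

Diego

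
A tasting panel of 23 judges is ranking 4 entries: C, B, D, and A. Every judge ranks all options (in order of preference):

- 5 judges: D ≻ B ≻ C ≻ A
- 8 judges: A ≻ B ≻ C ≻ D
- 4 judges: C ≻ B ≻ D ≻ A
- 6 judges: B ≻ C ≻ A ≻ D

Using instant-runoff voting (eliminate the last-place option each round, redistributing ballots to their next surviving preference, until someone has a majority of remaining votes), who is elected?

Round 1: C 4, B 6, D 5, A 8. Eliminate C.
Round 2: B 10, D 5, A 8. Eliminate D.
Round 3: B 15, A 8. B has a majority.

B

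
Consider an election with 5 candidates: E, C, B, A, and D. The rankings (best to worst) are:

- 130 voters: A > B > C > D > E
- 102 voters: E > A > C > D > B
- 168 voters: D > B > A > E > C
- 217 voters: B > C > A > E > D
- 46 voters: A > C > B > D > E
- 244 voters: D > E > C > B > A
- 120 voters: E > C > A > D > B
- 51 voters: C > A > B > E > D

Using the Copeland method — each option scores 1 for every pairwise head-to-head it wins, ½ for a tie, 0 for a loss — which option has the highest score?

E: beats C; loses to B, A, and D → score 1.
C: beats B, A, and D; loses to E → score 3.
B: beats E and A; loses to C and D → score 2.
A: beats E and D; loses to C and B → score 2.
D: beats E and B; loses to C and A → score 2.
C has the best pairwise record.

C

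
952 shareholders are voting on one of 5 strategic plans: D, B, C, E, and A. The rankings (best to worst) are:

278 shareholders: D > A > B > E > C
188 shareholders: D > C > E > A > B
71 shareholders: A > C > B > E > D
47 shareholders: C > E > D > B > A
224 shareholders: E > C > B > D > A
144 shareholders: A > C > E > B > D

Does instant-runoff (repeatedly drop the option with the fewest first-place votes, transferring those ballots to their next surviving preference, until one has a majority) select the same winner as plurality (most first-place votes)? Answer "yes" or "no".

no

Instant-runoff — R1 D 466, B 0, C 47, E 224, A 215 (B out); R2 D 466, C 47, E 224, A 215 (C out); R3 D 466, E 271, A 215 (A out); R4 D 466, E 486 (E winner). Winner: E.
Plurality — first-place votes: D 466, B 0, C 47, E 224, A 215. Winner: D.
The two methods disagree.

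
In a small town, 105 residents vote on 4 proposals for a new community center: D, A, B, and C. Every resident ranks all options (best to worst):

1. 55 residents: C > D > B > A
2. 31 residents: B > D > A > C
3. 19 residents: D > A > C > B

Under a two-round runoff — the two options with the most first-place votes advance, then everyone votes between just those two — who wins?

Round 1 first-place votes: D 19, A 0, B 31, C 55.
C and B advance.
Runoff: C is preferred to B by 74 voters; B by 31.
C wins the runoff.

C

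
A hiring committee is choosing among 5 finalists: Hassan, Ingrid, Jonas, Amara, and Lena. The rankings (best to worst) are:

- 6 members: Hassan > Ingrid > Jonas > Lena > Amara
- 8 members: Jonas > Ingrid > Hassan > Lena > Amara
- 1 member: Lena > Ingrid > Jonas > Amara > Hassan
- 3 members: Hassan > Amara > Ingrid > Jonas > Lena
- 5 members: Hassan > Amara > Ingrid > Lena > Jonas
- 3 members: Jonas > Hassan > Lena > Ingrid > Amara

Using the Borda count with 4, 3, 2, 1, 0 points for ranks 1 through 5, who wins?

Hassan

Hassan: 6·4 + 8·2 + 1·0 + 3·4 + 5·4 + 3·3 = 81
Ingrid: 6·3 + 8·3 + 1·3 + 3·2 + 5·2 + 3·1 = 64
Jonas: 6·2 + 8·4 + 1·2 + 3·1 + 5·0 + 3·4 = 61
Amara: 6·0 + 8·0 + 1·1 + 3·3 + 5·3 + 3·0 = 25
Lena: 6·1 + 8·1 + 1·4 + 3·0 + 5·1 + 3·2 = 29
Hassan has the highest Borda score (81).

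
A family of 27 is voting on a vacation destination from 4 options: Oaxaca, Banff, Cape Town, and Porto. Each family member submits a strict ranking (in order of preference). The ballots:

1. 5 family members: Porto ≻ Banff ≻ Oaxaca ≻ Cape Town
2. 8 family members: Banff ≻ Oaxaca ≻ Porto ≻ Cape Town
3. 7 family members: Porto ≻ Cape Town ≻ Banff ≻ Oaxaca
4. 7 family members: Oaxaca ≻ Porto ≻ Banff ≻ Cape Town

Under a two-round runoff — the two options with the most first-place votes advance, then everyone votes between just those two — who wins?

Round 1 first-place votes: Oaxaca 7, Banff 8, Cape Town 0, Porto 12.
Porto and Banff advance.
Runoff: Porto is preferred to Banff by 19 voters; Banff by 8.
Porto wins the runoff.

Porto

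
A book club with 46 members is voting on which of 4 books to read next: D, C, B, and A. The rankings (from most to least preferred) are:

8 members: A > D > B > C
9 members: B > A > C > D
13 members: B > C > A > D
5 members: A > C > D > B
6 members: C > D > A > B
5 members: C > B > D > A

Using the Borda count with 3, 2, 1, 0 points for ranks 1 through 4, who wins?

B

D: 8·2 + 9·0 + 13·0 + 5·1 + 6·2 + 5·1 = 38
C: 8·0 + 9·1 + 13·2 + 5·2 + 6·3 + 5·3 = 78
B: 8·1 + 9·3 + 13·3 + 5·0 + 6·0 + 5·2 = 84
A: 8·3 + 9·2 + 13·1 + 5·3 + 6·1 + 5·0 = 76
B has the highest Borda score (84).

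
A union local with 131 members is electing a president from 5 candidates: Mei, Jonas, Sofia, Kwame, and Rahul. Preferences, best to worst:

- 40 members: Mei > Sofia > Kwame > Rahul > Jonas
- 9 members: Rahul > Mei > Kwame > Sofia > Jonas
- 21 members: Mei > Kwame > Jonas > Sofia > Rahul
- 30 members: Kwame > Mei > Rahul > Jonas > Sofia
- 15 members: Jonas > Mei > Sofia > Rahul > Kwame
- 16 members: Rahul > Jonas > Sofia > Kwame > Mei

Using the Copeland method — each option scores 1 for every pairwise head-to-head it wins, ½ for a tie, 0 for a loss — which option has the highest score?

Mei: beats Jonas, Sofia, Kwame, and Rahul → score 4.
Jonas: beats Sofia; loses to Mei, Kwame, and Rahul → score 1.
Sofia: beats Kwame and Rahul; loses to Mei and Jonas → score 2.
Kwame: beats Jonas and Rahul; loses to Mei and Sofia → score 2.
Rahul: beats Jonas; loses to Mei, Sofia, and Kwame → score 1.
Mei has the best pairwise record.

Mei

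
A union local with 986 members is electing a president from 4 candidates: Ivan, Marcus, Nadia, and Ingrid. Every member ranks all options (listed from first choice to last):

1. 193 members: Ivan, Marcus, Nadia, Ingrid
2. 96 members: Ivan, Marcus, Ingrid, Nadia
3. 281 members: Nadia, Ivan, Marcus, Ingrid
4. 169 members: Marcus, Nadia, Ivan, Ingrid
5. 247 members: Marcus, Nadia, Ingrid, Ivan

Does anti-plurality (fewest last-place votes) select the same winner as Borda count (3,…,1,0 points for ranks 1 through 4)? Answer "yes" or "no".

Anti-plurality — last-place votes: Ivan 247, Marcus 0, Nadia 96, Ingrid 643. Winner: Marcus.
Borda — scores: Ivan 1598, Marcus 2107, Nadia 1868, Ingrid 343. Winner: Marcus.
The two methods agree.

yes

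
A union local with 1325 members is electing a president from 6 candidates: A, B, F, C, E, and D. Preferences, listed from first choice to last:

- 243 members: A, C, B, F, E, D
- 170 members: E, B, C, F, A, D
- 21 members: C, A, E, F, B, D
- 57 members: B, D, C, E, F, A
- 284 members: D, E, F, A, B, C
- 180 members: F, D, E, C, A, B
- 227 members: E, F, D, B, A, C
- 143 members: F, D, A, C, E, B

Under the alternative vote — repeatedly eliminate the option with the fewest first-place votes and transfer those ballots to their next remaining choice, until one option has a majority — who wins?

E

Round 1: A 243, B 57, F 323, C 21, E 397, D 284. Eliminate C.
Round 2: A 264, B 57, F 323, E 397, D 284. Eliminate B.
Round 3: A 264, F 323, E 397, D 341. Eliminate A.
Round 4: F 566, E 418, D 341. Eliminate D.
Round 5: F 566, E 759. E has a majority.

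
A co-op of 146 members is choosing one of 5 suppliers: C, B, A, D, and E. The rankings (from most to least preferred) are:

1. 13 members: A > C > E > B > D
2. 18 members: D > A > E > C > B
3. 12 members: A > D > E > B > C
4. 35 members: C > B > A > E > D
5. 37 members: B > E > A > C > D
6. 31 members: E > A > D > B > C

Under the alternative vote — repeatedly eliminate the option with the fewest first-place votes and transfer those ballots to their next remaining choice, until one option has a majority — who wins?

A

Round 1: C 35, B 37, A 25, D 18, E 31. Eliminate D.
Round 2: C 35, B 37, A 43, E 31. Eliminate E.
Round 3: C 35, B 37, A 74. A has a majority.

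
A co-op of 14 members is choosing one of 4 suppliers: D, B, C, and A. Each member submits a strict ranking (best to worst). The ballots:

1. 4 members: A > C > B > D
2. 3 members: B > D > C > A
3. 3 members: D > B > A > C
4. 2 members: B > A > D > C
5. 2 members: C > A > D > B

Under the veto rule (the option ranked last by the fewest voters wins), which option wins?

B

Last-place votes: D 4, B 2, C 5, A 3.
B is ranked last by the fewest voters, so B wins.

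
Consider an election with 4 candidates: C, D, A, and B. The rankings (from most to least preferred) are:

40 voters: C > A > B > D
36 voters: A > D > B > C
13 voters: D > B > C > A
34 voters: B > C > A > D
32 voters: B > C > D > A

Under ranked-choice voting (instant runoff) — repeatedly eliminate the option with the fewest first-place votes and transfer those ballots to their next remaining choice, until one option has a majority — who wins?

Round 1: C 40, D 13, A 36, B 66. Eliminate D.
Round 2: C 40, A 36, B 79. B has a majority.

B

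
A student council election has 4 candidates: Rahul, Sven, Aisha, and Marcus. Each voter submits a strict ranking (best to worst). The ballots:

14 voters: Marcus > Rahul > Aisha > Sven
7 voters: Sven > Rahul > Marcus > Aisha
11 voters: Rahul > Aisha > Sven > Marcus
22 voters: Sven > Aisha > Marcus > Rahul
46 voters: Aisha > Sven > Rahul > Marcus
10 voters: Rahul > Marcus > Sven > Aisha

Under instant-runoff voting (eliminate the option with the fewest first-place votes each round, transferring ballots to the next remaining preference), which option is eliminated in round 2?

Round 1: Rahul 21, Sven 29, Aisha 46, Marcus 14. Eliminate Marcus.
Round 2: Rahul 35, Sven 29, Aisha 46. Eliminate Sven.

Sven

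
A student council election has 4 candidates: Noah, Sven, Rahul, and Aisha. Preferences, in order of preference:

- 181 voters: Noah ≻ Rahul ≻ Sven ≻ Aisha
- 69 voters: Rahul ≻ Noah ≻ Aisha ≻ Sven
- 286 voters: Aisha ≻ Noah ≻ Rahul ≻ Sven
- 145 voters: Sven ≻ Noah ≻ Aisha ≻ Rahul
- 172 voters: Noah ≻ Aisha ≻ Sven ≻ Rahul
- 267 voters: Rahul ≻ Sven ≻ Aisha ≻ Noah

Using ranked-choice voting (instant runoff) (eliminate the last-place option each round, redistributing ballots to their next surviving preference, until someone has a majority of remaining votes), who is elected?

Noah

Round 1: Noah 353, Sven 145, Rahul 336, Aisha 286. Eliminate Sven.
Round 2: Noah 498, Rahul 336, Aisha 286. Eliminate Aisha.
Round 3: Noah 784, Rahul 336. Noah has a majority.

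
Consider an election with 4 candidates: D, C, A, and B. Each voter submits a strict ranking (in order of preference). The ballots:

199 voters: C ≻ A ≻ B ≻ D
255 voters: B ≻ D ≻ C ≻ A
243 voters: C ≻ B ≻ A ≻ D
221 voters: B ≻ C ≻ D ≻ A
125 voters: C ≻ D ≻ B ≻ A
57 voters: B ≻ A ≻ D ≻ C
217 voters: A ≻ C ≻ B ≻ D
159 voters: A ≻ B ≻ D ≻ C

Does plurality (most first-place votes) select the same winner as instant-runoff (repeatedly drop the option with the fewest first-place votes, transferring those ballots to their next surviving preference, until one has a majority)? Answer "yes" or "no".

yes

Plurality — first-place votes: D 0, C 567, A 376, B 533. Winner: C.
Instant-runoff — R1 D 0, C 567, A 376, B 533 (D out); R2 C 567, A 376, B 533 (A out); R3 C 784, B 692 (C winner). Winner: C.
The two methods agree.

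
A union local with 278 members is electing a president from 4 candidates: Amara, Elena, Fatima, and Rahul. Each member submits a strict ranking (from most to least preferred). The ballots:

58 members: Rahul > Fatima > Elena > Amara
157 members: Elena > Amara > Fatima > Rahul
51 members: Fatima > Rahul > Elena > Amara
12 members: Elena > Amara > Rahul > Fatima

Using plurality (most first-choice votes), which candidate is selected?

Elena

First-place votes: Amara 0, Elena 169, Fatima 51, Rahul 58.
Elena has the most first-place votes.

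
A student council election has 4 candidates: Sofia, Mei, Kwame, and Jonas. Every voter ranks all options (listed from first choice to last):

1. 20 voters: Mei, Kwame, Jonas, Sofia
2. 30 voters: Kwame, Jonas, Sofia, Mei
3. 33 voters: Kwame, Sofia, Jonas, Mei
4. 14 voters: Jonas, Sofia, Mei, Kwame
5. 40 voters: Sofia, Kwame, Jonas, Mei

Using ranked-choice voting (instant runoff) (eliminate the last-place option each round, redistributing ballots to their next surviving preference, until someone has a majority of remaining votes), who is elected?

Round 1: Sofia 40, Mei 20, Kwame 63, Jonas 14. Eliminate Jonas.
Round 2: Sofia 54, Mei 20, Kwame 63. Eliminate Mei.
Round 3: Sofia 54, Kwame 83. Kwame has a majority.

Kwame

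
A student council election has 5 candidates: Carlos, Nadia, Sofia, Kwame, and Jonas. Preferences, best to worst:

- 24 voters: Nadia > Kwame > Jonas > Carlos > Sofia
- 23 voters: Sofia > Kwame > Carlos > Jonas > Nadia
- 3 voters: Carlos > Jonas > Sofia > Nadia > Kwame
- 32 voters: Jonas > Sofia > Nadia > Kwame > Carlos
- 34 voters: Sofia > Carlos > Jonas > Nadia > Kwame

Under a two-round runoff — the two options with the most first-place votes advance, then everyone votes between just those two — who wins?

Round 1 first-place votes: Carlos 3, Nadia 24, Sofia 57, Kwame 0, Jonas 32.
Sofia and Jonas advance.
Runoff: Sofia is preferred to Jonas by 57 voters; Jonas by 59.
Jonas wins the runoff.

Jonas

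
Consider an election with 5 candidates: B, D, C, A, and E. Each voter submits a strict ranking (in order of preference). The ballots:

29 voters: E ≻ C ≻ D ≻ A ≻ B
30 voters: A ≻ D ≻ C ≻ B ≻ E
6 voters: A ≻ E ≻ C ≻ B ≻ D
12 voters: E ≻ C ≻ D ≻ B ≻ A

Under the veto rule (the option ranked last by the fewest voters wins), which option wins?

C

Last-place votes: B 29, D 6, C 0, A 12, E 30.
C is ranked last by the fewest voters, so C wins.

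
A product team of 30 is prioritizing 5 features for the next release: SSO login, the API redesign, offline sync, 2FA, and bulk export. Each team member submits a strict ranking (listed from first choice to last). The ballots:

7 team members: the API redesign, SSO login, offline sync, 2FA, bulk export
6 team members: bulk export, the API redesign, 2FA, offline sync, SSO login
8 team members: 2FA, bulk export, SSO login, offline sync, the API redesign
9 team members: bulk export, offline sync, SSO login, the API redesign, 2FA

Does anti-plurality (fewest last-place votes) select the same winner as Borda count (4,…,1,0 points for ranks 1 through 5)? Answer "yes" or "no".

no

Anti-plurality — last-place votes: SSO login 6, the API redesign 8, offline sync 0, 2FA 9, bulk export 7. Winner: offline sync.
Borda — scores: SSO login 55, the API redesign 55, offline sync 55, 2FA 51, bulk export 84. Winner: bulk export.
The two methods disagree.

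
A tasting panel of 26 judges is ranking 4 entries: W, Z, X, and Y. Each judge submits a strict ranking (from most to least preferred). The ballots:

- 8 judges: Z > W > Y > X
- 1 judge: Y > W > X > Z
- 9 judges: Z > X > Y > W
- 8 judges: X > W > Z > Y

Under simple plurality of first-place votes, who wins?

Z

First-place votes: W 0, Z 17, X 8, Y 1.
Z has the most first-place votes.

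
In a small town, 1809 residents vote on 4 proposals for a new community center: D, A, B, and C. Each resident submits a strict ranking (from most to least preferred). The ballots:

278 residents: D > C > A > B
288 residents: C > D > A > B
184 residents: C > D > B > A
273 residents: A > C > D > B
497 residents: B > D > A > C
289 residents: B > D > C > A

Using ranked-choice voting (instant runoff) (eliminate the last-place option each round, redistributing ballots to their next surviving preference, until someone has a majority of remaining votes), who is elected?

C

Round 1: D 278, A 273, B 786, C 472. Eliminate A.
Round 2: D 278, B 786, C 745. Eliminate D.
Round 3: B 786, C 1023. C has a majority.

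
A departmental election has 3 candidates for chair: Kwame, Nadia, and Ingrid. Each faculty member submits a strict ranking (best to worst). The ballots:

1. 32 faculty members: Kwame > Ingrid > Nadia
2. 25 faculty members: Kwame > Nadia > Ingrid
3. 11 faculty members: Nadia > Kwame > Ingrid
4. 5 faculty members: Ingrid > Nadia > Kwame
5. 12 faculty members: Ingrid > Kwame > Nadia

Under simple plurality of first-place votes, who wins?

Kwame

First-place votes: Kwame 57, Nadia 11, Ingrid 17.
Kwame has the most first-place votes.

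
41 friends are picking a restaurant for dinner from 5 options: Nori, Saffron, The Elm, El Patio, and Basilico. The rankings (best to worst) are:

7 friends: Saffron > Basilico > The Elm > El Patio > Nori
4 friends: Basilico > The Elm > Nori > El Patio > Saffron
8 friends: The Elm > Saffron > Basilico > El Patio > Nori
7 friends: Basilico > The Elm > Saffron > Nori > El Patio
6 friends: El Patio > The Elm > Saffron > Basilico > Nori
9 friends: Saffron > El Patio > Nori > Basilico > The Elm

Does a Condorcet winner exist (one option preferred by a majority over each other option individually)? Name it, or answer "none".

none

Checking pairwise contests:
Saffron beats Nori 37–4.
The Elm beats Saffron 25–16.
Basilico beats The Elm 27–14.
Saffron beats El Patio 31–10.
Saffron beats Basilico 30–11.
Every option loses at least one head-to-head, so there is no Condorcet winner.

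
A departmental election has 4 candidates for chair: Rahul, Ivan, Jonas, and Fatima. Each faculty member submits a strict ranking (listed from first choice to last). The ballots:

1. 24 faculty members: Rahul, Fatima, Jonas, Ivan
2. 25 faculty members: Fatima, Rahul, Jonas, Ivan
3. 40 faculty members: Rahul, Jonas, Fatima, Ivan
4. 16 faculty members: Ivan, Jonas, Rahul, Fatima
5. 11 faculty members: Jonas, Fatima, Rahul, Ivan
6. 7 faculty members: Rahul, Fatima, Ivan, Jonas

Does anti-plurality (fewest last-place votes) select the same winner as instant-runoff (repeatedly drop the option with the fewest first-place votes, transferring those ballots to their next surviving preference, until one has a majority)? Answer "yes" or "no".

yes

Anti-plurality — last-place votes: Rahul 0, Ivan 100, Jonas 7, Fatima 16. Winner: Rahul.
Instant-runoff — R1 Rahul 71, Ivan 16, Jonas 11, Fatima 25 (Rahul winner). Winner: Rahul.
The two methods agree.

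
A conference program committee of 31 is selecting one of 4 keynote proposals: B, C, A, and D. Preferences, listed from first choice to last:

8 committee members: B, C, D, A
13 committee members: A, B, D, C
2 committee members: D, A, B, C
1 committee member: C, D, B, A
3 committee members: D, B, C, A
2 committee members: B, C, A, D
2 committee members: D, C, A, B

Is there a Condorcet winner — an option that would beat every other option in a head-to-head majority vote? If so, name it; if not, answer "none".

none

Checking pairwise contests:
A beats B 17–14.
B beats C 28–3.
C beats A 16–15.
B beats D 23–8.
Every option loses at least one head-to-head, so there is no Condorcet winner.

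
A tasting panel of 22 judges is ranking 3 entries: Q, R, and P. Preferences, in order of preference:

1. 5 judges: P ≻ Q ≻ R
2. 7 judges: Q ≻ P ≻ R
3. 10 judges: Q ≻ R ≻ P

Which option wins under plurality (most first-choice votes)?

First-place votes: Q 17, R 0, P 5.
Q has the most first-place votes.

Q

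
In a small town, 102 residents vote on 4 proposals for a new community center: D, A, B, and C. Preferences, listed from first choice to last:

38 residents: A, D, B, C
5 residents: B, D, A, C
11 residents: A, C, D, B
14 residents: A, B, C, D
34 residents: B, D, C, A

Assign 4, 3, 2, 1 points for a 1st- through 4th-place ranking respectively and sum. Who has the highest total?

A

D: 38·3 + 5·3 + 11·2 + 14·1 + 34·3 = 267
A: 38·4 + 5·2 + 11·4 + 14·4 + 34·1 = 296
B: 38·2 + 5·4 + 11·1 + 14·3 + 34·4 = 285
C: 38·1 + 5·1 + 11·3 + 14·2 + 34·2 = 172
A has the highest Borda score (296).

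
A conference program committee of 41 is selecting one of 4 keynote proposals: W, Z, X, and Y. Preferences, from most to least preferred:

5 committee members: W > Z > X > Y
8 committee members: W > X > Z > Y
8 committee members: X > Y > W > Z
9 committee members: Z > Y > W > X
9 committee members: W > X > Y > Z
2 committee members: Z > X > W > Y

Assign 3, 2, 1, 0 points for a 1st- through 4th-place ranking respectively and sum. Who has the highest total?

W

W: 5·3 + 8·3 + 8·1 + 9·1 + 9·3 + 2·1 = 85
Z: 5·2 + 8·1 + 8·0 + 9·3 + 9·0 + 2·3 = 51
X: 5·1 + 8·2 + 8·3 + 9·0 + 9·2 + 2·2 = 67
Y: 5·0 + 8·0 + 8·2 + 9·2 + 9·1 + 2·0 = 43
W has the highest Borda score (85).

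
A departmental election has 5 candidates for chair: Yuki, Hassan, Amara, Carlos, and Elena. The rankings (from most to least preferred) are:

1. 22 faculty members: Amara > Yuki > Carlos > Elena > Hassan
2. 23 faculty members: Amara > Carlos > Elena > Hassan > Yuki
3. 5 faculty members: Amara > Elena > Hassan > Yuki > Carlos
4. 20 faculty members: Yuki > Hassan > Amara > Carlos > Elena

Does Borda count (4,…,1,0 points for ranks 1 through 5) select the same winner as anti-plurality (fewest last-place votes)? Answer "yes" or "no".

Borda — scores: Yuki 151, Hassan 93, Amara 240, Carlos 133, Elena 83. Winner: Amara.
Anti-plurality — last-place votes: Yuki 23, Hassan 22, Amara 0, Carlos 5, Elena 20. Winner: Amara.
The two methods agree.

yes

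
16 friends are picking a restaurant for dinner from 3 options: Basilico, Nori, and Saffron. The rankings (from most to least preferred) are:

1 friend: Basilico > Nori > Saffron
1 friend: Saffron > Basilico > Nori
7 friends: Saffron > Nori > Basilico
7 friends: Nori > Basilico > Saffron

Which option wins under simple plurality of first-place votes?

Saffron

First-place votes: Basilico 1, Nori 7, Saffron 8.
Saffron has the most first-place votes.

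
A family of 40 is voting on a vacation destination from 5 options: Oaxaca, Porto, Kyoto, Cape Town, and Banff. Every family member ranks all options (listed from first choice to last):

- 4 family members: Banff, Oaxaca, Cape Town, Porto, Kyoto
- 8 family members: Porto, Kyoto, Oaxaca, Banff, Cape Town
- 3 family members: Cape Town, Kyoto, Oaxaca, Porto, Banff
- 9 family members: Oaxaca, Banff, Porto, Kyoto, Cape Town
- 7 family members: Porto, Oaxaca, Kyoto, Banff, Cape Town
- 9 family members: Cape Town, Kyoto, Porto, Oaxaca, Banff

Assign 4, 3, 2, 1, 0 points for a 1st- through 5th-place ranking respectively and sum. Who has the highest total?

Oaxaca: 4·3 + 8·2 + 3·2 + 9·4 + 7·3 + 9·1 = 100
Porto: 4·1 + 8·4 + 3·1 + 9·2 + 7·4 + 9·2 = 103
Kyoto: 4·0 + 8·3 + 3·3 + 9·1 + 7·2 + 9·3 = 83
Cape Town: 4·2 + 8·0 + 3·4 + 9·0 + 7·0 + 9·4 = 56
Banff: 4·4 + 8·1 + 3·0 + 9·3 + 7·1 + 9·0 = 58
Porto has the highest Borda score (103).

Porto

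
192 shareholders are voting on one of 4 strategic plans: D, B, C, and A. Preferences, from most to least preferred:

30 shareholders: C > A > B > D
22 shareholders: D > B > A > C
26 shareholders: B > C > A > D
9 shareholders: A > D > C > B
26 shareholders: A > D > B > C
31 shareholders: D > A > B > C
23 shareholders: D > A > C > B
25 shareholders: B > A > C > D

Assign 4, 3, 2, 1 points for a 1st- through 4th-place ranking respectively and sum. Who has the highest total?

D: 30·1 + 22·4 + 26·1 + 9·3 + 26·3 + 31·4 + 23·4 + 25·1 = 490
B: 30·2 + 22·3 + 26·4 + 9·1 + 26·2 + 31·2 + 23·1 + 25·4 = 476
C: 30·4 + 22·1 + 26·3 + 9·2 + 26·1 + 31·1 + 23·2 + 25·2 = 391
A: 30·3 + 22·2 + 26·2 + 9·4 + 26·4 + 31·3 + 23·3 + 25·3 = 563
A has the highest Borda score (563).

A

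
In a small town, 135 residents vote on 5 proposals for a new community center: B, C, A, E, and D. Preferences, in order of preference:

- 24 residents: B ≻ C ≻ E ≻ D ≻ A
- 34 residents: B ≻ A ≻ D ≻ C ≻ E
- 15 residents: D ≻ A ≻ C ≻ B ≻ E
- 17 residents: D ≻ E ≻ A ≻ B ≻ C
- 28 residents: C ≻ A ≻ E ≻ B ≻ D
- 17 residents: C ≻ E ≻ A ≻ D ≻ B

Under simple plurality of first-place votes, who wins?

First-place votes: B 58, C 45, A 0, E 0, D 32.
B has the most first-place votes.

B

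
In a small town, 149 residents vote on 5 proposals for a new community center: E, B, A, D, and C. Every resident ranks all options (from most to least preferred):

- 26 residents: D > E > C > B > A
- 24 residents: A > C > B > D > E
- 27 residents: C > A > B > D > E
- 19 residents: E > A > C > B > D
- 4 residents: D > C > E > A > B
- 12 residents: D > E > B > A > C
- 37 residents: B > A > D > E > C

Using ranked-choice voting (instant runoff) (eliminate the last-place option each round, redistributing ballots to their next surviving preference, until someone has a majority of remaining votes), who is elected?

Round 1: E 19, B 37, A 24, D 42, C 27. Eliminate E.
Round 2: B 37, A 43, D 42, C 27. Eliminate C.
Round 3: B 37, A 70, D 42. Eliminate B.
Round 4: A 107, D 42. A has a majority.

A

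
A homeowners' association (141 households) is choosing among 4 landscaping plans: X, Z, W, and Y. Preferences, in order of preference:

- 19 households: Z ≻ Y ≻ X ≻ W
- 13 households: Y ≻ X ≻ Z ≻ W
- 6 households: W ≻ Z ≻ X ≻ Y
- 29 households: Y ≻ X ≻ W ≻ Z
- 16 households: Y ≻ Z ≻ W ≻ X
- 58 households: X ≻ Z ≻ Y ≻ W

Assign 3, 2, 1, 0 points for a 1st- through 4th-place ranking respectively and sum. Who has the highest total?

X

X: 19·1 + 13·2 + 6·1 + 29·2 + 16·0 + 58·3 = 283
Z: 19·3 + 13·1 + 6·2 + 29·0 + 16·2 + 58·2 = 230
W: 19·0 + 13·0 + 6·3 + 29·1 + 16·1 + 58·0 = 63
Y: 19·2 + 13·3 + 6·0 + 29·3 + 16·3 + 58·1 = 270
X has the highest Borda score (283).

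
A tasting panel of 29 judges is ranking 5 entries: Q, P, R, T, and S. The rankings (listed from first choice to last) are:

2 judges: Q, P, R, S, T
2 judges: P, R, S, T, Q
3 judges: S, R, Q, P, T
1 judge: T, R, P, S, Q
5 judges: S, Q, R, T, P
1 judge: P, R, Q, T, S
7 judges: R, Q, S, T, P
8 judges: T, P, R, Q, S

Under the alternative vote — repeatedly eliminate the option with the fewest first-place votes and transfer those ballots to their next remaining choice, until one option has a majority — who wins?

Round 1: Q 2, P 3, R 7, T 9, S 8. Eliminate Q.
Round 2: P 5, R 7, T 9, S 8. Eliminate P.
Round 3: R 12, T 9, S 8. Eliminate S.
Round 4: R 20, T 9. R has a majority.

R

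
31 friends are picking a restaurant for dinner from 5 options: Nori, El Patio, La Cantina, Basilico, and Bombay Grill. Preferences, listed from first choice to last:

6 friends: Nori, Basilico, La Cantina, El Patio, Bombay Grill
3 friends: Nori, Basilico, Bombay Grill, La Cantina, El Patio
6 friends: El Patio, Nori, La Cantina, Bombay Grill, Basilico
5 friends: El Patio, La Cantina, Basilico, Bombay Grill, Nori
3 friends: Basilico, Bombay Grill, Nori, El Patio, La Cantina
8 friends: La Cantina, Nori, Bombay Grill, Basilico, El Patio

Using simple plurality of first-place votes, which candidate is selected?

First-place votes: Nori 9, El Patio 11, La Cantina 8, Basilico 3, Bombay Grill 0.
El Patio has the most first-place votes.

El Patio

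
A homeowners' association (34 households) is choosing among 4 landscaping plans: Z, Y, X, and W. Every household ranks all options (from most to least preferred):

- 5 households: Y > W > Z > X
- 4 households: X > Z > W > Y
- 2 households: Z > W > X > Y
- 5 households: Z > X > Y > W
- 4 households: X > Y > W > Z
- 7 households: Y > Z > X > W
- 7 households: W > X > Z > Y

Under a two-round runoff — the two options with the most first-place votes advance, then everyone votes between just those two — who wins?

X

Round 1 first-place votes: Z 7, Y 12, X 8, W 7.
Y and X advance.
Runoff: Y is preferred to X by 12 voters; X by 22.
X wins the runoff.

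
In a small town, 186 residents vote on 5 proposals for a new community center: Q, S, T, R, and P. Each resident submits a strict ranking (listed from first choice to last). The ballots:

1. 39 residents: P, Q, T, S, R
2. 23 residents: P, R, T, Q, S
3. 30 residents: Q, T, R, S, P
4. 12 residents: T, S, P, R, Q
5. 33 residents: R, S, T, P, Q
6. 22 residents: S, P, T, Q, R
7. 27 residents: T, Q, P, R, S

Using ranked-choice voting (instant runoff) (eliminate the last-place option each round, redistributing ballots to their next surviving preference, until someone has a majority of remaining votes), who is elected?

Round 1: Q 30, S 22, T 39, R 33, P 62. Eliminate S.
Round 2: Q 30, T 39, R 33, P 84. Eliminate Q.
Round 3: T 69, R 33, P 84. Eliminate R.
Round 4: T 102, P 84. T has a majority.

T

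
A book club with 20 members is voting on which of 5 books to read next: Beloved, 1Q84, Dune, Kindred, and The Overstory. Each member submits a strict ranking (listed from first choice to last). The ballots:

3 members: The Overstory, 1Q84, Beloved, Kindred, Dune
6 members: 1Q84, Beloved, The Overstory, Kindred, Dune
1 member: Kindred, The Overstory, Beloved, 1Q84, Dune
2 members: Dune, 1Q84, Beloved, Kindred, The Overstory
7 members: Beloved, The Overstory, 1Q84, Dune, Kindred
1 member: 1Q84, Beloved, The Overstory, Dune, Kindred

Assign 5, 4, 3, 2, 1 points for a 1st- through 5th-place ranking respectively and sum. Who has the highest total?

Beloved: 3·3 + 6·4 + 1·3 + 2·3 + 7·5 + 1·4 = 81
1Q84: 3·4 + 6·5 + 1·2 + 2·4 + 7·3 + 1·5 = 78
Dune: 3·1 + 6·1 + 1·1 + 2·5 + 7·2 + 1·2 = 36
Kindred: 3·2 + 6·2 + 1·5 + 2·2 + 7·1 + 1·1 = 35
The Overstory: 3·5 + 6·3 + 1·4 + 2·1 + 7·4 + 1·3 = 70
Beloved has the highest Borda score (81).

Beloved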